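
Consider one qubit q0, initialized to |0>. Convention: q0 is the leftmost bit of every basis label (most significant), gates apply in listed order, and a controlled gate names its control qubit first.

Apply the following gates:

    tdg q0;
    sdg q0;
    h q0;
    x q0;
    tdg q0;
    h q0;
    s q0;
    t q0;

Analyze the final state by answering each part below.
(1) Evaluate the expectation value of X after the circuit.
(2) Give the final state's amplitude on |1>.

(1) The observable X averages to -1/2.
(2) |1> carries amplitude -I/2 + exp(3*I*pi/4)/2 in the final state.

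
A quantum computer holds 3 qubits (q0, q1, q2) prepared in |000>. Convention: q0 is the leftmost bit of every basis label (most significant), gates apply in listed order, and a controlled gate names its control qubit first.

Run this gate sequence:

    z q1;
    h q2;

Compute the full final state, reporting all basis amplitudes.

After the circuit, the state carries amplitude sqrt(2)/2 on |000>, sqrt(2)/2 on |001>, and 0 on every other basis state.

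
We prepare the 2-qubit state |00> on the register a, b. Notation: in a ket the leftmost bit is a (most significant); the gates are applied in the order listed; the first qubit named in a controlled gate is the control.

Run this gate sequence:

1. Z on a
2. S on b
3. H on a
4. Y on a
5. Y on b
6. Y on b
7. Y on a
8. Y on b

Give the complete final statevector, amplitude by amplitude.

After the circuit, the state carries amplitude 0 on |00>, sqrt(2)*I/2 on |01>, 0 on |10>, sqrt(2)*I/2 on |11>.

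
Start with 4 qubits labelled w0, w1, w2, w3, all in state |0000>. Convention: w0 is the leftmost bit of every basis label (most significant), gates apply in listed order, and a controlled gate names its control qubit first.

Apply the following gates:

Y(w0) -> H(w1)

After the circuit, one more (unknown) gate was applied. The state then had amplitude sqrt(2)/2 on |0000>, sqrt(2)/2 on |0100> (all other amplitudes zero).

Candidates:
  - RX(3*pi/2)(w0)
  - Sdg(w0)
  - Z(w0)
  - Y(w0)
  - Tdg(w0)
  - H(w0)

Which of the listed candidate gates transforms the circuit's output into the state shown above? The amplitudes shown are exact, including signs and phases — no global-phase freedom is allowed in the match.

It was Y(w0) that produced the state shown.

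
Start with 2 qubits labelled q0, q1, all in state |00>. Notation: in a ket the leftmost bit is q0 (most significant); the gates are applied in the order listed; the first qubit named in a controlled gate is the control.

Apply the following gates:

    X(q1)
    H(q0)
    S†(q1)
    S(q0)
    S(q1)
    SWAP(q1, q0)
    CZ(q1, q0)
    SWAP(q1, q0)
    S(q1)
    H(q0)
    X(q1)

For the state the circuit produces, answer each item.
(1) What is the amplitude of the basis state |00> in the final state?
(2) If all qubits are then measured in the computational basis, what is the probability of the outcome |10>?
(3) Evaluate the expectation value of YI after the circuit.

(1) |00> carries amplitude 1/2 + I/2 in the final state.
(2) A full measurement returns |10> with probability 1/2.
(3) The expectation value of YI is 1.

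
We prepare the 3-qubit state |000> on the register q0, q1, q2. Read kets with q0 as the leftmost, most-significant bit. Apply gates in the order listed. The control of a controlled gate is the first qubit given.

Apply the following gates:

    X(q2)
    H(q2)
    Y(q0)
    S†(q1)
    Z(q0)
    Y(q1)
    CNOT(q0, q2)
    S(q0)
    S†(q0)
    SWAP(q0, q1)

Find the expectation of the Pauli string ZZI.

The expectation value of ZZI is 1.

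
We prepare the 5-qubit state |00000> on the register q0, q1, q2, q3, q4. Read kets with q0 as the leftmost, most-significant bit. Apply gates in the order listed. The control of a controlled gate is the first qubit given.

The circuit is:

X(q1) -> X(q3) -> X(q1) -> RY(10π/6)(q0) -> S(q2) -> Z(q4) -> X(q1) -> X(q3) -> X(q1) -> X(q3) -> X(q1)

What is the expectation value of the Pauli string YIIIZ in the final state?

The observable YIIIZ averages to 0.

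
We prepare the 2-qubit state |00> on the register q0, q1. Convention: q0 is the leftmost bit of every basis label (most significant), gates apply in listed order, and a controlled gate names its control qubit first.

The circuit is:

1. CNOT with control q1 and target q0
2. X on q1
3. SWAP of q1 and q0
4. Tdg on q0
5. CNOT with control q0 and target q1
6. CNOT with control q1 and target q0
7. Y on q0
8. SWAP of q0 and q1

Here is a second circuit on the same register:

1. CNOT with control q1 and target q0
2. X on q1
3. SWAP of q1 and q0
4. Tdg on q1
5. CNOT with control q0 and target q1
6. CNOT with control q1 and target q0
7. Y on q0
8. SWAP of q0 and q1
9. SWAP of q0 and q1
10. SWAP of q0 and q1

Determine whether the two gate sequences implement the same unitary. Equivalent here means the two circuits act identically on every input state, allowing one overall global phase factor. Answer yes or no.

No — the two circuits implement different unitaries, even allowing a global phase.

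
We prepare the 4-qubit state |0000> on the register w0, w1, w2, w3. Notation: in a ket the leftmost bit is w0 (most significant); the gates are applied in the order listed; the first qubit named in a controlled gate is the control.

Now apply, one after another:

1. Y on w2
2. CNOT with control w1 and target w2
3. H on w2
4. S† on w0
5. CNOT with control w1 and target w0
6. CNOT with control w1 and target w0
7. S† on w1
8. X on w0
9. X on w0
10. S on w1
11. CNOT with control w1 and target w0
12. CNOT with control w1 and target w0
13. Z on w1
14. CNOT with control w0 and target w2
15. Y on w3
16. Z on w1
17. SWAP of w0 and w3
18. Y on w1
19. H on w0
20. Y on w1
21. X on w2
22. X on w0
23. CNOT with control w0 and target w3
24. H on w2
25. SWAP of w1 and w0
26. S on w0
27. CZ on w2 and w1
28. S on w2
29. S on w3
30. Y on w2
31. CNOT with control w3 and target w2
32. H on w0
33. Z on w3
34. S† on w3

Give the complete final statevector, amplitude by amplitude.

The resulting statevector has amplitude -1/2 on |0000>, 1/2 on |0111>, -1/2 on |1000>, 1/2 on |1111>, and 0 on every other basis state. Key observation: the block from step 5 through step 12 cancels to the identity and can be dropped.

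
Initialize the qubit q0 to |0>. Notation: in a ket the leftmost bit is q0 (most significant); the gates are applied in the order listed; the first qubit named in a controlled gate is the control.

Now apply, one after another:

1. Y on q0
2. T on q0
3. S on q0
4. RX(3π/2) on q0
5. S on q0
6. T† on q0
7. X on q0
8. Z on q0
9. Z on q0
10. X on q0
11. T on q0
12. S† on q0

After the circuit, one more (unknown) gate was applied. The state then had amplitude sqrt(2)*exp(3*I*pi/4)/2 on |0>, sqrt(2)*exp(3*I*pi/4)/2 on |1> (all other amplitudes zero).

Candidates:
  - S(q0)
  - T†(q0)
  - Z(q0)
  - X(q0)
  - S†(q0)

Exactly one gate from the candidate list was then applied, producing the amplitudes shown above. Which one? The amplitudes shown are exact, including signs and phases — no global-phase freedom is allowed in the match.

The applied gate was S(q0).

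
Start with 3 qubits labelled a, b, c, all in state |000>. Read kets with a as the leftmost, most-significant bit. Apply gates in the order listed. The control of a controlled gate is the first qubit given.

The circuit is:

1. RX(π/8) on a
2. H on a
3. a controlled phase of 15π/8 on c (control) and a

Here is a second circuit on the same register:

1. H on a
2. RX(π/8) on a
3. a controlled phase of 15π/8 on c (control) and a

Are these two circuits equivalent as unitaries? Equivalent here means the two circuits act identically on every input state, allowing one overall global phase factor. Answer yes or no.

No — the two circuits implement different unitaries, even allowing a global phase.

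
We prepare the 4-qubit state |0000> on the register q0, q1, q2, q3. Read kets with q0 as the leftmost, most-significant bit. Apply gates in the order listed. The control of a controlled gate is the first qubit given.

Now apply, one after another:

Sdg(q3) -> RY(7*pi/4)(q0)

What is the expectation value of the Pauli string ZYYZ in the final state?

The observable ZYYZ averages to 0.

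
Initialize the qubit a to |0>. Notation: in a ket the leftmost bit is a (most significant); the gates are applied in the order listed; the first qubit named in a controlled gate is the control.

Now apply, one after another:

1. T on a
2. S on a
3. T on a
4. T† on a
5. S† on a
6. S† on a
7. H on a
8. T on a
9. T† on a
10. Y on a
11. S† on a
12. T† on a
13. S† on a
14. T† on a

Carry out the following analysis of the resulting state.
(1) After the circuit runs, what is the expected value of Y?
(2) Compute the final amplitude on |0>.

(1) In the final state, Y has expectation -1. Key observation: the block from step 2 through step 5 cancels to the identity and can be dropped.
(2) The final state's coefficient on |0> equals -sqrt(2)*I/2.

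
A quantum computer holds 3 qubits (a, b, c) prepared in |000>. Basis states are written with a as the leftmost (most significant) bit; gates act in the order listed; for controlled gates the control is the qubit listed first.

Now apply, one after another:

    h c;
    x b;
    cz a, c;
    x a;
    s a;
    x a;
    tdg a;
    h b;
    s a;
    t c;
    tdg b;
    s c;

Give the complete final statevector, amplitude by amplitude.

After the circuit, the state carries amplitude I/2 on |000>, -exp(I*pi/4)/2 on |001>, -exp(I*pi/4)/2 on |010>, 1/2 on |011>, 0 on |100>, 0 on |101>, 0 on |110>, 0 on |111>.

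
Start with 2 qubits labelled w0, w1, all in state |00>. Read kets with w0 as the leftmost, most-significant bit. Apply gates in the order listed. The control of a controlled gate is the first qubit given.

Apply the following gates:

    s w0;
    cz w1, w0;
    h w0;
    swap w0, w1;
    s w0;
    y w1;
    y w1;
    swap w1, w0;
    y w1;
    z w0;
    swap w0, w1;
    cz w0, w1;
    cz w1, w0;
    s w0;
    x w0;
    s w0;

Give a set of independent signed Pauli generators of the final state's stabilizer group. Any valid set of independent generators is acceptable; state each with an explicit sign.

The final state is stabilized by the group generated by -IX, +ZI; other independent generating sets are equally valid.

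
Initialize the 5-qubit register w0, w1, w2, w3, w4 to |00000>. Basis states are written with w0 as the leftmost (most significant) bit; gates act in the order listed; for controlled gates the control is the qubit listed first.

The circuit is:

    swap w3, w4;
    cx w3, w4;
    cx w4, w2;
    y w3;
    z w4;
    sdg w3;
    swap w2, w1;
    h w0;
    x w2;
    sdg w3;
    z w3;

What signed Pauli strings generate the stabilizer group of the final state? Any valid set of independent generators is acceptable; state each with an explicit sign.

The final state is stabilized by the group generated by +XIIII, +IZIII, -IIZII, -IIIZI, +IIIIZ; other independent generating sets are equally valid.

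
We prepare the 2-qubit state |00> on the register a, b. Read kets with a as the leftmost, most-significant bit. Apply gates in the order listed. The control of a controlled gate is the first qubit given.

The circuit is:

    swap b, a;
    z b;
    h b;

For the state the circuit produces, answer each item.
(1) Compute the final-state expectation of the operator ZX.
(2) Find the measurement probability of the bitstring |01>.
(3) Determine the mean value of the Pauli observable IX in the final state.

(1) The observable ZX averages to 1.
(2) The probability of measuring |01> is 1/2.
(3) The observable IX averages to 1.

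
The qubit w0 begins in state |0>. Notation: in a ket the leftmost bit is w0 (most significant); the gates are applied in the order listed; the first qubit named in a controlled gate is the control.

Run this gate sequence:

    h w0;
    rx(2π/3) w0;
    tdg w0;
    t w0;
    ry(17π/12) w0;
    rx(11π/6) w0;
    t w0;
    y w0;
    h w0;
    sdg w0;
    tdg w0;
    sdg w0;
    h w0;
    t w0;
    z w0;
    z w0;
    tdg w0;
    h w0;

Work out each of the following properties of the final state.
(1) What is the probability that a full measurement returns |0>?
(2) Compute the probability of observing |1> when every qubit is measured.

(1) A full measurement returns |0> with probability 3*sqrt(3)/16 + 7/16. Key observation: gates 13-18 undo each other exactly, leaving only the rest of the circuit to track.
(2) A full measurement returns |1> with probability 9/16 - 3*sqrt(3)/16.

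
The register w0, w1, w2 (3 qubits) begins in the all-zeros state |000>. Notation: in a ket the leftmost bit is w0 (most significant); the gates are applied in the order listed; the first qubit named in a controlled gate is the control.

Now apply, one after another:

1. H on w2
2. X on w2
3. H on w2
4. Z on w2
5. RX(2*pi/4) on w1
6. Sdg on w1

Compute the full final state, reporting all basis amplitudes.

After the circuit, the state carries amplitude sqrt(2)/2 on |000>, -sqrt(2)/2 on |010>, and 0 on every other basis state.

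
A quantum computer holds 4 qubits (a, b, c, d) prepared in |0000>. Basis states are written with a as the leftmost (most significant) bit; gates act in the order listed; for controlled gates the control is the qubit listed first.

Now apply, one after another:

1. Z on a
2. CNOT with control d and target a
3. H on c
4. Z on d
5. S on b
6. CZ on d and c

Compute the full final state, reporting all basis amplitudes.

The final amplitudes are sqrt(2)/2 on |0000>, sqrt(2)/2 on |0010>, and 0 on every other basis state.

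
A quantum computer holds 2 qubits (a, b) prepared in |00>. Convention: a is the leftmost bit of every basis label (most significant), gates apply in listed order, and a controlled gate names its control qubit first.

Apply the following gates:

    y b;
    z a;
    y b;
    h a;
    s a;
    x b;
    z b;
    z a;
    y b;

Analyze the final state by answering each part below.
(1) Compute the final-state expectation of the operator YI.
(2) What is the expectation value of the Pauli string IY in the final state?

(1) The expectation value of YI is -1.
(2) The expectation value of IY is 0.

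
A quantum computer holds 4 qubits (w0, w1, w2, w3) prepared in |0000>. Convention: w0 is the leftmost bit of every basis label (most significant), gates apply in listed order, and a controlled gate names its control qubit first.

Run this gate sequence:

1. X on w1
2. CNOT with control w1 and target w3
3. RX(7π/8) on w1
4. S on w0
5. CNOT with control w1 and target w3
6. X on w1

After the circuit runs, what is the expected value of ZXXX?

In the final state, ZXXX has expectation 0.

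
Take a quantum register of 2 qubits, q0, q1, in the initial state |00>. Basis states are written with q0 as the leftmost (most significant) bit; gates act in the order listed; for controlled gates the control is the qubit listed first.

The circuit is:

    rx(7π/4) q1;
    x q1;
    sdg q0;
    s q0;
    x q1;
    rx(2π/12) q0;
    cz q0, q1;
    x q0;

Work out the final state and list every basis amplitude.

The resulting statevector has amplitude -sqrt(2)*I*sqrt(sqrt(2) + 2)/8 + sqrt(6)*I*sqrt(sqrt(2) + 2)/8 on |00>, sqrt(2 - sqrt(2))*(-sqrt(2) + sqrt(6))/8 on |01>, sqrt(sqrt(2) + 2)*(-sqrt(6) - sqrt(2))/8 on |10>, -sqrt(6)*I*sqrt(2 - sqrt(2))/8 - sqrt(2)*I*sqrt(2 - sqrt(2))/8 on |11>. Key observation: gates 2-5 undo each other exactly, leaving only the rest of the circuit to track.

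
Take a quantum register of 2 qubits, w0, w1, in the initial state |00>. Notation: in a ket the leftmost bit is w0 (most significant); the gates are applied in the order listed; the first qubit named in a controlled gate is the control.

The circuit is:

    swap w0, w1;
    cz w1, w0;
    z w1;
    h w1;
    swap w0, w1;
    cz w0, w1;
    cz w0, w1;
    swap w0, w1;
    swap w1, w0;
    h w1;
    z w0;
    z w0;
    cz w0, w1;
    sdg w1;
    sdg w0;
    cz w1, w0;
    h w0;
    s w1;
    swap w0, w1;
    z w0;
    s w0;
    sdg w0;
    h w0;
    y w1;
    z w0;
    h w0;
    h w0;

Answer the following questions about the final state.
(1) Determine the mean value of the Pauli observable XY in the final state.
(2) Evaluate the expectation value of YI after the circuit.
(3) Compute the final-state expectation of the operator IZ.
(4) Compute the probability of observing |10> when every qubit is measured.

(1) In the final state, XY has expectation 0.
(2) The observable YI averages to 0.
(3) The observable IZ averages to 0.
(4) Outcome |10> occurs with probability 1/2.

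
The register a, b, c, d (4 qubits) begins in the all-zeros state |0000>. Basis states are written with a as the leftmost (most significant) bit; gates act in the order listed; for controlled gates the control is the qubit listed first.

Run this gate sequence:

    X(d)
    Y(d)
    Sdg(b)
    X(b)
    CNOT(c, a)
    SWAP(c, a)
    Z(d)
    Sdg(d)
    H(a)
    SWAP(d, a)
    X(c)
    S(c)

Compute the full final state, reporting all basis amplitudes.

The resulting statevector has amplitude sqrt(2)/2 on |0110>, sqrt(2)/2 on |0111>, and 0 on every other basis state.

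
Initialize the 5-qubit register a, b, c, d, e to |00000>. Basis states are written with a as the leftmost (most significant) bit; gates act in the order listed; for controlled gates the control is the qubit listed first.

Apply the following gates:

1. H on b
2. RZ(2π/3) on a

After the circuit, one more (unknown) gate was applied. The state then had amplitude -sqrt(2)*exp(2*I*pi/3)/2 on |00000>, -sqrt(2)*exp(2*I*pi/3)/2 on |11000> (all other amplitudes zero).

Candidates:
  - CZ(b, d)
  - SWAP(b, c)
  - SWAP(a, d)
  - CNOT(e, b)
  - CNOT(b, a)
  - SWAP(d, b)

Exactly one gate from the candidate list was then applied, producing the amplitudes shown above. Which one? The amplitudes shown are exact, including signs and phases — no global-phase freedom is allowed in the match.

The applied gate was CNOT(b, a).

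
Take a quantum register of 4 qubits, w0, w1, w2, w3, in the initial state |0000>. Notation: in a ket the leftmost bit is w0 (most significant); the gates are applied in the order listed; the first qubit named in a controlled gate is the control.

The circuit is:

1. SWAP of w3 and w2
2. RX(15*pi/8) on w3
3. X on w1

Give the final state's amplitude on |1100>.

The amplitude on |1100> is 0.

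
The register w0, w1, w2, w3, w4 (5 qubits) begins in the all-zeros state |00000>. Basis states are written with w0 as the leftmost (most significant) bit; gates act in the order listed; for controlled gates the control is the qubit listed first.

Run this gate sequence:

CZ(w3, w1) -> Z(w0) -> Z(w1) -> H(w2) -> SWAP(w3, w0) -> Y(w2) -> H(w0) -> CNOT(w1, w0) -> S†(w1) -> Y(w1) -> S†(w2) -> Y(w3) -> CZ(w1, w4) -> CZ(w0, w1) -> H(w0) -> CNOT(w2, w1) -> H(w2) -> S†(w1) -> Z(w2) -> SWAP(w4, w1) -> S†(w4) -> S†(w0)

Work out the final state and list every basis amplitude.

The resulting statevector has amplitude I/2 on |10010>, -1/2 on |10011>, I/2 on |10110>, 1/2 on |10111>, and 0 on every other basis state.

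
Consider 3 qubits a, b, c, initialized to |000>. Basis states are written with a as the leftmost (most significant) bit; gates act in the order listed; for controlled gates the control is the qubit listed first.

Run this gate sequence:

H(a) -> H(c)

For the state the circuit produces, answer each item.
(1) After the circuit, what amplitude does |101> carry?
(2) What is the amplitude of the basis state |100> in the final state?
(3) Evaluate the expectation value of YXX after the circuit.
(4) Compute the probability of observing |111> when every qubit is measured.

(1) |101> carries amplitude 1/2 in the final state.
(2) The final state's coefficient on |100> equals 1/2.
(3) The expectation value of YXX is 0.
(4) A full measurement returns |111> with probability 0.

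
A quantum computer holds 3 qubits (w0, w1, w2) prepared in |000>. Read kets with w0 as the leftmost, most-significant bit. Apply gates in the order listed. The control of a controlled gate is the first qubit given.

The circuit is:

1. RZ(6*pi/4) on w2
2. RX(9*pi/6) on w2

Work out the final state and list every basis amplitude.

The resulting statevector has amplitude sqrt(2)*exp(I*pi/4)/2 on |000>, sqrt(2)*exp(3*I*pi/4)/2 on |001>, and 0 on every other basis state.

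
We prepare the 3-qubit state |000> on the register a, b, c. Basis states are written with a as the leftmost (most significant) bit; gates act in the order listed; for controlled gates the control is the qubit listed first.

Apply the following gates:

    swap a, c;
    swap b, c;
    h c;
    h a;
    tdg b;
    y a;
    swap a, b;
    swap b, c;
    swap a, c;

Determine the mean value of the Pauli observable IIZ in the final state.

The observable IIZ averages to 1.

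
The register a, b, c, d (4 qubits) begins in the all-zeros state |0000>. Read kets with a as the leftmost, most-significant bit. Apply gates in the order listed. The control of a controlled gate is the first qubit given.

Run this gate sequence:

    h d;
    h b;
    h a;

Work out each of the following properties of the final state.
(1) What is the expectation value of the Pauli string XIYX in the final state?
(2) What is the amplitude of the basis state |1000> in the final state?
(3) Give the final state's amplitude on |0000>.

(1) In the final state, XIYX has expectation 0.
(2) The final state's coefficient on |1000> equals sqrt(2)/4.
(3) |0000> carries amplitude sqrt(2)/4 in the final state.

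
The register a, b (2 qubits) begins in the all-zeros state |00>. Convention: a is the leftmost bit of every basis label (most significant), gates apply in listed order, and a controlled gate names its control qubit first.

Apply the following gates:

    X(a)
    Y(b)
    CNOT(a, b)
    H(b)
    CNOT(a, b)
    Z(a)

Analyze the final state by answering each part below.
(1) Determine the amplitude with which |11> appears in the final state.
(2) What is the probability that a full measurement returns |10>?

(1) The amplitude on |11> is -sqrt(2)*I/2.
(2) The probability of measuring |10> is 1/2.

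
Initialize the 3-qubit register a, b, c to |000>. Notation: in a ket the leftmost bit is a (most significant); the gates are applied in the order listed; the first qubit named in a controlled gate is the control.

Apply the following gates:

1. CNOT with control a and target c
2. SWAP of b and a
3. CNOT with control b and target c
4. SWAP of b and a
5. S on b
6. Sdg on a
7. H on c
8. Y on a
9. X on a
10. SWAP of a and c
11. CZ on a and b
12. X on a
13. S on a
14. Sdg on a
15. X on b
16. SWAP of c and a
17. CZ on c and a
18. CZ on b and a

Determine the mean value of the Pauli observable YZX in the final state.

In the final state, YZX has expectation 0.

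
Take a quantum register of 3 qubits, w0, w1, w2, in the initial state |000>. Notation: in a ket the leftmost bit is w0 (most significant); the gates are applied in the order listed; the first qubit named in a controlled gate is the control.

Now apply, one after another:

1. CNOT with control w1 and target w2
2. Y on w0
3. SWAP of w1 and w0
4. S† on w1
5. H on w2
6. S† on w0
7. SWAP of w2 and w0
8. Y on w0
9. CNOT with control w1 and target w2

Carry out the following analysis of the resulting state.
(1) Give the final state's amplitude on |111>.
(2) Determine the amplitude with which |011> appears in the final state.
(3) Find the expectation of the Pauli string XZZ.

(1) The amplitude on |111> is sqrt(2)*I/2.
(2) The final state's coefficient on |011> equals -sqrt(2)*I/2.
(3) In the final state, XZZ has expectation -1.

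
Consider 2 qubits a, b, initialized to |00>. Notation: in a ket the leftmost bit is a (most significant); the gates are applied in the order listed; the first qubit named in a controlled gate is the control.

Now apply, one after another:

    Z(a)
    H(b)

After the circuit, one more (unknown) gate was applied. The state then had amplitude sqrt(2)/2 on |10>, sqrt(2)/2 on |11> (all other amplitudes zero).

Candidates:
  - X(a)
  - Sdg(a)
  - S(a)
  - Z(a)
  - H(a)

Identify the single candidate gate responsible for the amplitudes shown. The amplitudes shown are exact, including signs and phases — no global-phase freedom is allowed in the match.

The unique candidate consistent with the amplitudes is X(a).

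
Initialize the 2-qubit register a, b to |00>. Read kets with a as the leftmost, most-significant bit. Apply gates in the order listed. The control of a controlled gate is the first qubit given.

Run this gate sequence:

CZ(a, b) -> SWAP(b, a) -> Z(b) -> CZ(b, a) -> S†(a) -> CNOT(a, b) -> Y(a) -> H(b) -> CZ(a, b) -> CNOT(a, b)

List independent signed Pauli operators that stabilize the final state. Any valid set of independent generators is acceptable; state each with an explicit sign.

One valid set of independent stabilizer generators is -IX, -ZI (any independent generating set of the same group is equally correct).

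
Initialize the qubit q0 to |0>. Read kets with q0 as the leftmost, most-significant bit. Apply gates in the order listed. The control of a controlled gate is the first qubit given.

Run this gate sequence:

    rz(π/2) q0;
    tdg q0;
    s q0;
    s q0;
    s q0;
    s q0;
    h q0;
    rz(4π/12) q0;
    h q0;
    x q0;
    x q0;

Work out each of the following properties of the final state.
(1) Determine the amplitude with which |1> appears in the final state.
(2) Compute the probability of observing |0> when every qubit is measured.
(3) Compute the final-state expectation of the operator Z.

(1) The amplitude on |1> is I*(-exp(I*pi/12) + exp(5*I*pi/12))/2. Key observation: steps 3-6 multiply out to the identity, so the circuit reduces to the remaining gates.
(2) Outcome |0> occurs with probability 3/4.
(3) In the final state, Z has expectation 1/2.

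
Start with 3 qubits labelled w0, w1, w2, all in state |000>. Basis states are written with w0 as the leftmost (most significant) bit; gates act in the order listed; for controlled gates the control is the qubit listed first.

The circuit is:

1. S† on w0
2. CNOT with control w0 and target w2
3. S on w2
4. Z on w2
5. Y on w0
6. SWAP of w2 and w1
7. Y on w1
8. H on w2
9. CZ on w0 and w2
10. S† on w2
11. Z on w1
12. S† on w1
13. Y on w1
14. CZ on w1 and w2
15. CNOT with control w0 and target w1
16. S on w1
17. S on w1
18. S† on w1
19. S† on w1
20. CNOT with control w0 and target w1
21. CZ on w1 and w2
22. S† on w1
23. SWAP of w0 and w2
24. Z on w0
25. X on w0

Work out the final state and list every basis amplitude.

The resulting statevector has amplitude sqrt(2)*I/2 on |001>, -sqrt(2)/2 on |101>, and 0 on every other basis state. Key observation: the block from step 14 through step 21 cancels to the identity and can be dropped.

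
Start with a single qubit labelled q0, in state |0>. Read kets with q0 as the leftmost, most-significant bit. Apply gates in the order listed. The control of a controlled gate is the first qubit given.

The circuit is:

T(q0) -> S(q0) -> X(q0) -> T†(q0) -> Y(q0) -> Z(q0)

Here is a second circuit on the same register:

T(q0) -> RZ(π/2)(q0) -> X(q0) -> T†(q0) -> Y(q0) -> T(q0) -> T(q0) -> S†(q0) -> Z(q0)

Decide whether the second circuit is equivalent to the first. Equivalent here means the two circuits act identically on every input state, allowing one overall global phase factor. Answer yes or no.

Yes — the two circuits implement the same unitary up to a global phase.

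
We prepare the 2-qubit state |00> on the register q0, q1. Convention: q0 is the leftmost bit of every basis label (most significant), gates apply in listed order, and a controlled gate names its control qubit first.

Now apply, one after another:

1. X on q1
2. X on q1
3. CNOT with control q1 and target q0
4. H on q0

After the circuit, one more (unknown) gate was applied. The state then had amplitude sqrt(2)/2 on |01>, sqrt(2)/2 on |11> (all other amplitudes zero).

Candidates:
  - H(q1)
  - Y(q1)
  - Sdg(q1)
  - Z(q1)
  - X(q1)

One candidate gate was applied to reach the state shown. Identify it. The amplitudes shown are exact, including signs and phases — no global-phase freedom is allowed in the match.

It was X(q1) that produced the state shown. Key observation: the block from step 1 through step 2 cancels to the identity and can be dropped.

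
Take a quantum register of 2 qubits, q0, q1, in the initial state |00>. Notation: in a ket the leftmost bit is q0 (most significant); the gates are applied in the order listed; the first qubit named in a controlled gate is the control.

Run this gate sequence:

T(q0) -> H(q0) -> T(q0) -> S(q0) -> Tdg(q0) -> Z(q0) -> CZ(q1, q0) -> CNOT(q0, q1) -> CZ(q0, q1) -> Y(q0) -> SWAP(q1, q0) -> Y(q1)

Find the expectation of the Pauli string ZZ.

The observable ZZ averages to 1.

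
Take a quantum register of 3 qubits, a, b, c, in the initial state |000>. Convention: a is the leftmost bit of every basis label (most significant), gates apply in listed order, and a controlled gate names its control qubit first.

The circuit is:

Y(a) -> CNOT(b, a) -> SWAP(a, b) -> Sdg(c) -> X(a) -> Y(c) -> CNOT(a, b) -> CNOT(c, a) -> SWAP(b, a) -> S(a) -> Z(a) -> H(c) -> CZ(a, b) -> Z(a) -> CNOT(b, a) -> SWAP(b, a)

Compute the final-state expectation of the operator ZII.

In the final state, ZII has expectation 1.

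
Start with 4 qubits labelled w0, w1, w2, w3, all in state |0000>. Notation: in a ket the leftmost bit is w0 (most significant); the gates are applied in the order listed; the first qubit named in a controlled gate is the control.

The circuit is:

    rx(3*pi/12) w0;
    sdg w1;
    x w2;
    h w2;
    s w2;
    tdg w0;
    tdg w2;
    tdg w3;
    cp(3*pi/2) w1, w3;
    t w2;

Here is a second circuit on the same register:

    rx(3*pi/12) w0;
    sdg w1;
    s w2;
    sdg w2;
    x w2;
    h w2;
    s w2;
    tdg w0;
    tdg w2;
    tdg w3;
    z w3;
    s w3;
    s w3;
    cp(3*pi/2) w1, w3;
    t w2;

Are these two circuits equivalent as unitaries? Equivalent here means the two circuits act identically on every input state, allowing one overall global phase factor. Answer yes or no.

Yes, they are equivalent — the unitaries differ by at most a global phase.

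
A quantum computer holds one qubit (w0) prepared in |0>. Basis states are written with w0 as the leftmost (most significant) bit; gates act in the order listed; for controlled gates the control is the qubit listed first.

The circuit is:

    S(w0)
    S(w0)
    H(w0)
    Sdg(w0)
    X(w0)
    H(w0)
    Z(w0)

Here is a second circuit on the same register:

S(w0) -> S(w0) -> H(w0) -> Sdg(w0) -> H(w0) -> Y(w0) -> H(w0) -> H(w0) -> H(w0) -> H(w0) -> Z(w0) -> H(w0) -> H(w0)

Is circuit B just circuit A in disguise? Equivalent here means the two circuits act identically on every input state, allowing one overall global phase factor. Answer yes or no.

No, they are not equivalent — no single phase factor reconciles the two unitaries.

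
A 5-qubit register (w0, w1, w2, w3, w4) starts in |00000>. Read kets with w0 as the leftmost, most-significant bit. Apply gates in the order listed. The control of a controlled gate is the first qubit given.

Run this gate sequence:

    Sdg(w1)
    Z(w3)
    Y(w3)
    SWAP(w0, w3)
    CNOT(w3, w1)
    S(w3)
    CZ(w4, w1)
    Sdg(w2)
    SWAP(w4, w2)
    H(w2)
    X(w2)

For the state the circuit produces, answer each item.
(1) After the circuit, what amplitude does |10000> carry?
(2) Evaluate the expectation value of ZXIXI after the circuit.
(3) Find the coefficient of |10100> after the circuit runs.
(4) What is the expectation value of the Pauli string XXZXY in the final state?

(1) |10000> carries amplitude sqrt(2)*I/2 in the final state.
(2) In the final state, ZXIXI has expectation 0.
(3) |10100> carries amplitude sqrt(2)*I/2 in the final state.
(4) The observable XXZXY averages to 0.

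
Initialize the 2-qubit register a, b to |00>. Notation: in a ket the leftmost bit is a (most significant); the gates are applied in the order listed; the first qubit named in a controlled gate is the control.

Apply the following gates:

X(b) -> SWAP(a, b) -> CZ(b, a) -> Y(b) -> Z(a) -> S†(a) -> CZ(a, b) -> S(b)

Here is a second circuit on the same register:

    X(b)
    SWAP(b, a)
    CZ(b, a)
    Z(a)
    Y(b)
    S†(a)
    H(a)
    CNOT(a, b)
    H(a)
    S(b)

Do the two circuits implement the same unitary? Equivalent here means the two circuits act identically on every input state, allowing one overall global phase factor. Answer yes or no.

No, they are not equivalent — no single phase factor reconciles the two unitaries.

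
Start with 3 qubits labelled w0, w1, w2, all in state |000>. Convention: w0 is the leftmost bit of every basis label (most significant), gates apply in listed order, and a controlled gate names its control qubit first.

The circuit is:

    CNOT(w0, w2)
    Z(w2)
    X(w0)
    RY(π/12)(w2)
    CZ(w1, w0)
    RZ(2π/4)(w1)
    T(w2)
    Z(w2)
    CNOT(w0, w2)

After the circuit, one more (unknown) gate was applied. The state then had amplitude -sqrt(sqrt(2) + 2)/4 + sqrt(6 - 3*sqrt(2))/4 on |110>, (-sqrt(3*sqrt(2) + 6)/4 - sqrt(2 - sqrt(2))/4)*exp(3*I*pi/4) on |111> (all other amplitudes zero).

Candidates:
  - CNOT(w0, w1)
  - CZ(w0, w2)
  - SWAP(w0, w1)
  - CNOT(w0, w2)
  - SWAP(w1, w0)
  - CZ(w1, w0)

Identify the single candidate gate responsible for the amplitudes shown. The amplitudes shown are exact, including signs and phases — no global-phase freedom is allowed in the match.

It was CNOT(w0, w1) that produced the state shown.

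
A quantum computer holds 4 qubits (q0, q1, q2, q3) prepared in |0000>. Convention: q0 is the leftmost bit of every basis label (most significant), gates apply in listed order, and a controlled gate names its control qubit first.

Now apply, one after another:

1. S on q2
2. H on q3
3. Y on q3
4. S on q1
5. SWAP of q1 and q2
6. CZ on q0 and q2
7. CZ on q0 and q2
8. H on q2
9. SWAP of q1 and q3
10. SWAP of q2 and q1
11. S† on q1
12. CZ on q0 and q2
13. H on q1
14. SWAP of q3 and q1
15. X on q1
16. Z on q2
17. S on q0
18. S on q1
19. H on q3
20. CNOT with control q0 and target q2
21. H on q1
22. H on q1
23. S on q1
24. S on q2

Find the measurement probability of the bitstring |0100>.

A full measurement returns |0100> with probability 1/4. Key observation: steps 6-7 multiply out to the identity, so the circuit reduces to the remaining gates.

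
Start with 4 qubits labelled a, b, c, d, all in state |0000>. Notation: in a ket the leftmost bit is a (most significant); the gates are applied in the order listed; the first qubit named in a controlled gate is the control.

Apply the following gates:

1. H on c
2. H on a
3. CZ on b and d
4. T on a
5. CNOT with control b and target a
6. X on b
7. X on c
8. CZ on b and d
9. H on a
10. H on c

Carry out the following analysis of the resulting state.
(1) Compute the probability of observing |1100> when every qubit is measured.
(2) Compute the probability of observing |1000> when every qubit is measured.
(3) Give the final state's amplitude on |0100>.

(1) The probability of measuring |1100> is 1/2 - sqrt(2)/4.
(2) The probability of measuring |1000> is 0.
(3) |0100> carries amplitude 1/2 + exp(I*pi/4)/2 in the final state.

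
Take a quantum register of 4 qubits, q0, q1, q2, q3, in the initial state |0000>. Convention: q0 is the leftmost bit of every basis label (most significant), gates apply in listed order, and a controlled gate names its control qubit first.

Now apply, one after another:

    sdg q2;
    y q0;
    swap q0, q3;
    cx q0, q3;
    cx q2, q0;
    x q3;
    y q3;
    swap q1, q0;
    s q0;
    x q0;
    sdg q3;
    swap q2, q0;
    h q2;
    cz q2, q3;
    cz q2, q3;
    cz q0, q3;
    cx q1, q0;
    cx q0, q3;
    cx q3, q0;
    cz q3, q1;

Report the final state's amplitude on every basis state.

The resulting statevector has amplitude sqrt(2)*I/2 on |1001>, -sqrt(2)*I/2 on |1011>, and 0 on every other basis state.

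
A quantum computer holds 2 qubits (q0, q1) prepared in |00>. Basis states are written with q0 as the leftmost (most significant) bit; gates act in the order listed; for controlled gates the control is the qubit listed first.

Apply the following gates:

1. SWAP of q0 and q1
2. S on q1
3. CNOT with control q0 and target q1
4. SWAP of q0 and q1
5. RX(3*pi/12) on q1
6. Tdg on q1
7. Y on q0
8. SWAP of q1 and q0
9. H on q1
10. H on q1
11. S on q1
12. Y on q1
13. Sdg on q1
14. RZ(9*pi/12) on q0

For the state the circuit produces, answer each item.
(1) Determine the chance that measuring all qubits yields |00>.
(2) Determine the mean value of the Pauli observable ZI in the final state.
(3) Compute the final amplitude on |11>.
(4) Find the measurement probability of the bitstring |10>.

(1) The probability of measuring |00> is sqrt(2)/4 + 1/2. Key observation: gates 9-10 undo each other exactly, leaving only the rest of the circuit to track.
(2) The observable ZI averages to sqrt(2)/2.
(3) The amplitude on |11> is 0.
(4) A full measurement returns |10> with probability 1/2 - sqrt(2)/4.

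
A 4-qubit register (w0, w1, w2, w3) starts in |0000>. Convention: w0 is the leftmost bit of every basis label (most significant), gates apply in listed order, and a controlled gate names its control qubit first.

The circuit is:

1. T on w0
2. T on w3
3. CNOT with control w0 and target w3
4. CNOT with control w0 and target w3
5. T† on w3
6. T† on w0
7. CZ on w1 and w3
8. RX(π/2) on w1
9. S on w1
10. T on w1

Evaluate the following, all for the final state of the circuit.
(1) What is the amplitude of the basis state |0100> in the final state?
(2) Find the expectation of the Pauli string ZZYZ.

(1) The amplitude on |0100> is sqrt(2)*exp(I*pi/4)/2.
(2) In the final state, ZZYZ has expectation 0.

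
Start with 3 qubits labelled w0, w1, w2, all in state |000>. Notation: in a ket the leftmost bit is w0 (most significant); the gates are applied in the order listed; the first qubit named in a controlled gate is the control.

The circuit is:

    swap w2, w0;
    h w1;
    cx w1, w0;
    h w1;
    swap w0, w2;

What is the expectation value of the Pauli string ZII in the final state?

The expectation value of ZII is 1.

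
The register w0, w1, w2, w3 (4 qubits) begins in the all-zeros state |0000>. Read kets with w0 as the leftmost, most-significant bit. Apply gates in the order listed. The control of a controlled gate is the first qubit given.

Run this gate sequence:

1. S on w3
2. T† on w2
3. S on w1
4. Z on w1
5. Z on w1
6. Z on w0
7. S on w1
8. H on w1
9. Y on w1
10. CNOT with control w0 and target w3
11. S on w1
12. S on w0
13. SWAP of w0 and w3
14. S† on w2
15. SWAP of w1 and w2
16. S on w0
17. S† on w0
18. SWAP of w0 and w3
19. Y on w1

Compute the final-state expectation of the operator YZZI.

The expectation value of YZZI is 0.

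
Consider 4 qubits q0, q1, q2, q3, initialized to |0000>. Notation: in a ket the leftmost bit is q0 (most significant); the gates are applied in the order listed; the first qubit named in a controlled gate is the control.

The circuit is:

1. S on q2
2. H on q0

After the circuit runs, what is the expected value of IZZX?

In the final state, IZZX has expectation 0.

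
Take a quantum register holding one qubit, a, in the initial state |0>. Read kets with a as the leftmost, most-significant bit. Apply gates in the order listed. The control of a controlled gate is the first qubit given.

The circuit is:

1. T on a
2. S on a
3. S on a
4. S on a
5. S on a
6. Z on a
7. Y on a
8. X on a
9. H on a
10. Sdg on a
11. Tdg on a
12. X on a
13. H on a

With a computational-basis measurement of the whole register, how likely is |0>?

The probability of measuring |0> is 1/2 - sqrt(2)/4. Key observation: steps 2-5 multiply out to the identity, so the circuit reduces to the remaining gates.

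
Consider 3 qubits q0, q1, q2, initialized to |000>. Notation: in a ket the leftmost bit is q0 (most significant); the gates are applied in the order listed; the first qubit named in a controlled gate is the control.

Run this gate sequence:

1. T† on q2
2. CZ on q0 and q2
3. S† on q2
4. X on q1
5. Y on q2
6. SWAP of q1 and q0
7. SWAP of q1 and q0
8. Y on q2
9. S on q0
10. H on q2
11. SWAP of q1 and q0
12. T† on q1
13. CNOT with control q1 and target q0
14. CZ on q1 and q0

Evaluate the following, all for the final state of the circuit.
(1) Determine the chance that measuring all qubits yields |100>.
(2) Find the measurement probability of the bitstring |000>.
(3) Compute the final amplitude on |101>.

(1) Outcome |100> occurs with probability 1/2. Key observation: steps 5-8 multiply out to the identity, so the circuit reduces to the remaining gates.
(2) Outcome |000> occurs with probability 0.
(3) The final state's coefficient on |101> equals sqrt(2)/2.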